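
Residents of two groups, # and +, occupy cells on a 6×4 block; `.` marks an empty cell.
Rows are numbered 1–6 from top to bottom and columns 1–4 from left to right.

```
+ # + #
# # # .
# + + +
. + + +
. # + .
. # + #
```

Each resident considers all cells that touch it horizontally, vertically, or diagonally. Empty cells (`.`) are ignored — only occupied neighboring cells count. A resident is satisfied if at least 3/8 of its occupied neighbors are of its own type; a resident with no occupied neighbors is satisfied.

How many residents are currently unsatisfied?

(1,1)+ 0/3 unhappy
(1,2)# 3/5 ok
(1,3)+ 0/4 unhappy
(1,4)# 1/2 ok
(2,1)# 3/5 ok
(2,2)# 4/8 ok
(2,3)# 3/7 ok
(3,1)# 2/4 ok
(3,2)+ 3/7 ok
(3,3)+ 5/7 ok
(3,4)+ 3/4 ok
(4,2)+ 4/6 ok
(4,3)+ 6/7 ok
(4,4)+ 4/4 ok
(5,2)# 1/5 unhappy
(5,3)+ 4/7 ok
(6,2)# 1/3 unhappy
(6,3)+ 1/4 unhappy
(6,4)# 0/2 unhappy
Unsatisfied: (1,1), (1,3), (5,2), (6,2), (6,3), (6,4) — 6 in total.

6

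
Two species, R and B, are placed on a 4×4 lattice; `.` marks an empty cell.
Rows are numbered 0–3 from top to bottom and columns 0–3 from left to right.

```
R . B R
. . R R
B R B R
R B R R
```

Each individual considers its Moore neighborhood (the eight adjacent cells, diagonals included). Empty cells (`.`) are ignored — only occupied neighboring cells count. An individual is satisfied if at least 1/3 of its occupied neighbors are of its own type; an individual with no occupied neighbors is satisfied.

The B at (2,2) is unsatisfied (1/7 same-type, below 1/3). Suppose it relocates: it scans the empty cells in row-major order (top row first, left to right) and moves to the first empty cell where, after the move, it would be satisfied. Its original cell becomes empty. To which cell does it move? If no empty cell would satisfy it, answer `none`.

(0,1)

Vacating (2,2). Empty cells in order:
  (0,1): 1/3 same-type → satisfied — stop here.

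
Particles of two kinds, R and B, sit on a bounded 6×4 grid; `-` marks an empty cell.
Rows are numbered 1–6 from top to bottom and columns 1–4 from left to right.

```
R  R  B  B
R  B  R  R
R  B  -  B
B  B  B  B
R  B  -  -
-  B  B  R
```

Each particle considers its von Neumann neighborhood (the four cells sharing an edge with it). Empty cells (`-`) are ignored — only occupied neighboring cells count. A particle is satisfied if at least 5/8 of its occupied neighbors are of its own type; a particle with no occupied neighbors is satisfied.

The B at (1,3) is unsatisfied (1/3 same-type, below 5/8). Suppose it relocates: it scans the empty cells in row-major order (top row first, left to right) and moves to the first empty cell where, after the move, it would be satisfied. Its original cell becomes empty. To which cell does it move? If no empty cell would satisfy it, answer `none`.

(3,3)

Vacating (1,3). Empty cells in order:
  (3,3): 3/4 same-type → satisfied — stop here.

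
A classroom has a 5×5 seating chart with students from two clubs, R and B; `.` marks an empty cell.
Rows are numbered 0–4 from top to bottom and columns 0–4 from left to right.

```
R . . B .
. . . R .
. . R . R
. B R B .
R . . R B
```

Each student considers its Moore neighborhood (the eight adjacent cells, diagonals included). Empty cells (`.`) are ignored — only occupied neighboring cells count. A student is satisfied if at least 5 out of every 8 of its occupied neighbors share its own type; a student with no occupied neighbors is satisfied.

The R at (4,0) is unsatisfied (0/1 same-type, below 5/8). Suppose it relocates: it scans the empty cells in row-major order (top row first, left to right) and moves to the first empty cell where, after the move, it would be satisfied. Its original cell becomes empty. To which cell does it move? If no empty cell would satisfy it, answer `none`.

Vacating (4,0). Empty cells in order:
  (0,1): 1/1 same-type → satisfied — stop here.

(0,1)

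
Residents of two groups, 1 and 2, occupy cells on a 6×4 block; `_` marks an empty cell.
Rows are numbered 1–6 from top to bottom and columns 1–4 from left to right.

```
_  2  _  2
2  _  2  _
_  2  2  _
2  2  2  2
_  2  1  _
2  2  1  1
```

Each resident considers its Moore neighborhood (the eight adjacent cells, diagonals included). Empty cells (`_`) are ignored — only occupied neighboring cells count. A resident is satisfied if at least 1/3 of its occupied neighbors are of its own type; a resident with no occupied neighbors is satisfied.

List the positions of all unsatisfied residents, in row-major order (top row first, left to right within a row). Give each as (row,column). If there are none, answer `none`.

(5,3)

(1,2)2 2/2 satisfied
(1,4)2 1/1 satisfied
(2,1)2 2/2 satisfied
(2,3)2 4/4 satisfied
(3,2)2 6/6 satisfied
(3,3)2 5/5 satisfied
(4,1)2 3/3 satisfied
(4,2)2 5/6 satisfied
(4,3)2 5/6 satisfied
(4,4)2 2/3 satisfied
(5,2)2 5/7 satisfied
(5,3)1 2/7 not
(6,1)2 2/2 satisfied
(6,2)2 2/4 satisfied
(6,3)1 2/4 satisfied
(6,4)1 2/2 satisfied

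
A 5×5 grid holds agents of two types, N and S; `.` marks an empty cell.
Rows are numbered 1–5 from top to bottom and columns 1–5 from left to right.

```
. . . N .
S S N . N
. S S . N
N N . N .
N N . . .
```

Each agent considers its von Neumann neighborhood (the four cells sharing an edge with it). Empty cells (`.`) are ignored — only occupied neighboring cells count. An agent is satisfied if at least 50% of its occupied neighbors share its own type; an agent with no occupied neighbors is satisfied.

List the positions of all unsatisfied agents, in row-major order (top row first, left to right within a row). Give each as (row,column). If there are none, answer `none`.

(1,4)N 0/0 ok
(2,1)S 1/1 ok
(2,2)S 2/3 ok
(2,3)N 0/2 unhappy
(2,5)N 1/1 ok
(3,2)S 2/3 ok
(3,3)S 1/2 ok
(3,5)N 1/1 ok
(4,1)N 2/2 ok
(4,2)N 2/3 ok
(4,4)N 0/0 ok
(5,1)N 2/2 ok
(5,2)N 2/2 ok

(2,3)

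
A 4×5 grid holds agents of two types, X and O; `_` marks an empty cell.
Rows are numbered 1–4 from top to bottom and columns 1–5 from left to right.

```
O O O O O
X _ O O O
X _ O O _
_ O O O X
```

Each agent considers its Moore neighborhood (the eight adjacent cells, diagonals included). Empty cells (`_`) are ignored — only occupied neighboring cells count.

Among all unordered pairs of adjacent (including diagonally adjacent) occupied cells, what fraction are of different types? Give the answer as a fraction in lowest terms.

Scan each occupied cell's neighbors to the right and below (and the two forward diagonals) so each pair is counted once.
From row 1: 2 unlike of 14 pairs (running 2/14).
From row 2: 0 unlike of 8 pairs (running 2/22).
From row 3: 2 unlike of 8 pairs (running 4/30).
From row 4: 1 unlike of 3 pairs (running 5/33).
Total adjacent occupied pairs: 33; unlike-type pairs: 5.
5/33 is already in lowest terms.

5/33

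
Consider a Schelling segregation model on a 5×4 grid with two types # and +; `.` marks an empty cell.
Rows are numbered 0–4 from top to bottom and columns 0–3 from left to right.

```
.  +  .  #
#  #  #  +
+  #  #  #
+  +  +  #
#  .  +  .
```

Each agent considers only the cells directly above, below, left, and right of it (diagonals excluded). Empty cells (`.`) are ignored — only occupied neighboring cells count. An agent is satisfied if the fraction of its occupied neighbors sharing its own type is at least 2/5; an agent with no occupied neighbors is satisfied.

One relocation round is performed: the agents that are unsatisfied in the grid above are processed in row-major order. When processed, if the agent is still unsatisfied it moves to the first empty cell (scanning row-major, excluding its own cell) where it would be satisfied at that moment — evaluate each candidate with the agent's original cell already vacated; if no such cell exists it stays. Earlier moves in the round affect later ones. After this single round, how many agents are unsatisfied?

1

Initially unsatisfied (in order): (0,1), (0,3), (1,3), (2,0), (4,0).
  (0,1) → (4,1).
  (0,3) → (0,0).
  (1,3) → (0,3).
  (2,0) → (0,2).
  (4,0) → (0,1).
Resulting grid:
# # + +
# # # .
. # # #
+ + + #
. + + .
Unsatisfied now: (0,2).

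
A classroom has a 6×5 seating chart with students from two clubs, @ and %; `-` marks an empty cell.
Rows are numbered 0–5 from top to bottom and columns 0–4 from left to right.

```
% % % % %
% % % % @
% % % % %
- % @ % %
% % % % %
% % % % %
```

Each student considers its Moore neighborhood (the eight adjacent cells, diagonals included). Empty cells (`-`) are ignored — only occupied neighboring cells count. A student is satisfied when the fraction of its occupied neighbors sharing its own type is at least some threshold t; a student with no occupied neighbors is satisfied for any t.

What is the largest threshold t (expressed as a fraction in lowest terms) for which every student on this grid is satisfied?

0/1

Row 0: (0,0)% 3/3 · (0,1)% 5/5 · (0,2)% 5/5 · (0,3)% 4/5 · (0,4)% 2/3
Row 1: (1,0)% 5/5 · (1,1)% 8/8 · (1,2)% 8/8 · (1,3)% 7/8 · (1,4)@ 0/5
Row 2: (2,0)% 4/4 · (2,1)% 6/7 · (2,2)% 7/8 · (2,3)% 6/8 · (2,4)% 4/5
Row 3: (3,1)% 6/7 · (3,2)@ 0/8 · (3,3)% 7/8 · (3,4)% 5/5
Row 4: (4,0)% 4/4 · (4,1)% 6/7 · (4,2)% 7/8 · (4,3)% 7/8 · (4,4)% 5/5
Row 5: (5,0)% 3/3 · (5,1)% 5/5 · (5,2)% 5/5 · (5,3)% 5/5 · (5,4)% 3/3
The smallest same-type fraction is 0/5 at (1,4), which reduces to 0/1. Any threshold above that leaves this student unsatisfied.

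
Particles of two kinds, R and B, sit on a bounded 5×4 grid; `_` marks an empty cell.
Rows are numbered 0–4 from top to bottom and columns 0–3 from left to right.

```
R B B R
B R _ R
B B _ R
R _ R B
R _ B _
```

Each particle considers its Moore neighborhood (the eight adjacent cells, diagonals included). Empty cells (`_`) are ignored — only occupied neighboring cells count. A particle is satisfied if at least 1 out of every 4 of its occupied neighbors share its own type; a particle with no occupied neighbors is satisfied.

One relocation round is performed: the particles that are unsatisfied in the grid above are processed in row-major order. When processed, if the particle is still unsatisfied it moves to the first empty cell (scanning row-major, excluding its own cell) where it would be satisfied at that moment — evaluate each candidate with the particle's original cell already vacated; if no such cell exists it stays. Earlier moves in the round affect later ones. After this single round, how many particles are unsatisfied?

Initially unsatisfied (in order): (1,1).
  (1,1) → (1,2).
Resulting grid:
R B B R
B _ R R
B B _ R
R _ R B
R _ B _
Unsatisfied now: (0,0).

1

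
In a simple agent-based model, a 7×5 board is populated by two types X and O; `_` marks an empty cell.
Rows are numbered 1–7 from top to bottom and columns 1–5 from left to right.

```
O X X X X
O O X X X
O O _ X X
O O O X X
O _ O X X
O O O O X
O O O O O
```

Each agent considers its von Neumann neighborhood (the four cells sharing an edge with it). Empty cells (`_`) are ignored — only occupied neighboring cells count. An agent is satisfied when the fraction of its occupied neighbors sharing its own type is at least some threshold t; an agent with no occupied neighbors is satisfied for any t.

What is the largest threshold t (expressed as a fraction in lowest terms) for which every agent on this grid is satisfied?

1/3

Row 1: (1,1)O 1/2 · (1,2)X 1/3 · (1,3)X 3/3 · (1,4)X 3/3 · (1,5)X 2/2
Row 2: (2,1)O 3/3 · (2,2)O 2/4 · (2,3)X 2/3 · (2,4)X 4/4 · (2,5)X 3/3
Row 3: (3,1)O 3/3 · (3,2)O 3/3 · (3,4)X 3/3 · (3,5)X 3/3
Row 4: (4,1)O 3/3 · (4,2)O 3/3 · (4,3)O 2/3 · (4,4)X 3/4 · (4,5)X 3/3
Row 5: (5,1)O 2/2 · (5,3)O 2/3 · (5,4)X 2/4 · (5,5)X 3/3
Row 6: (6,1)O 3/3 · (6,2)O 3/3 · (6,3)O 4/4 · (6,4)O 2/4 · (6,5)X 1/3
Row 7: (7,1)O 2/2 · (7,2)O 3/3 · (7,3)O 3/3 · (7,4)O 3/3 · (7,5)O 1/2
The smallest same-type fraction is 1/3 at (1,2), which reduces to 1/3. Any threshold above that leaves this agent unsatisfied.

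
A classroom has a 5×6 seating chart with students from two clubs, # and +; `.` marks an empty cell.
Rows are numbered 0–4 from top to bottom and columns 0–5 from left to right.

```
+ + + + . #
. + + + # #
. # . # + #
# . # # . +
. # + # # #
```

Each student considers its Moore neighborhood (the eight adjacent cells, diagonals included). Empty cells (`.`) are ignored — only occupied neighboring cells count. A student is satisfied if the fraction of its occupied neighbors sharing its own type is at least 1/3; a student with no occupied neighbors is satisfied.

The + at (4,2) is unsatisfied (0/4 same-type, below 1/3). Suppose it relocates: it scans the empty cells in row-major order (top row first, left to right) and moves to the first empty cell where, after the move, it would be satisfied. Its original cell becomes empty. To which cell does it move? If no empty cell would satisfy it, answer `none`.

Vacating (4,2). Empty cells in order:
  (0,4): 2/5 same-type → satisfied — stop here.

(0,4)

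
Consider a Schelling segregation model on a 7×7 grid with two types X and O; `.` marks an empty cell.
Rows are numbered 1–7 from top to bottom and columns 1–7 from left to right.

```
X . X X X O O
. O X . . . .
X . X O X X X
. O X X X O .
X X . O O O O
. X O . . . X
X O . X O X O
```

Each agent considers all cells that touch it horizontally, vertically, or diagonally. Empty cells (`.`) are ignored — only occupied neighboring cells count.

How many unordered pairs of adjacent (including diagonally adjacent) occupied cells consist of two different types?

Scan each occupied cell's neighbors to the right and below (and the two forward diagonals) so each pair is counted once.
Row 1: X(1,1)–O(2,2)≠ X(1,3)–X(1,4)= X(1,3)–X(2,3)= X(1,3)–O(2,2)≠ X(1,4)–X(1,5)= X(1,4)–X(2,3)= X(1,5)–O(1,6)≠ O(1,6)–O(1,7)=  → 3/8 unlike.
Row 2: O(2,2)–X(2,3)≠ O(2,2)–X(3,3)≠ O(2,2)–X(3,1)≠ X(2,3)–X(3,3)= X(2,3)–O(3,4)≠  → 4/5 unlike.
Row 3: X(3,1)–O(4,2)≠ X(3,3)–O(3,4)≠ X(3,3)–X(4,3)= X(3,3)–X(4,4)= X(3,3)–O(4,2)≠ O(3,4)–X(3,5)≠ O(3,4)–X(4,4)≠ O(3,4)–X(4,5)≠ O(3,4)–X(4,3)≠ X(3,5)–X(3,6)= X(3,5)–X(4,5)= X(3,5)–O(4,6)≠ X(3,5)–X(4,4)= X(3,6)–X(3,7)= X(3,6)–O(4,6)≠ X(3,6)–X(4,5)= X(3,7)–O(4,6)≠  → 10/17 unlike.
Row 4: O(4,2)–X(4,3)≠ O(4,2)–X(5,2)≠ O(4,2)–X(5,1)≠ X(4,3)–X(4,4)= X(4,3)–O(5,4)≠ X(4,3)–X(5,2)= X(4,4)–X(4,5)= X(4,4)–O(5,4)≠ X(4,4)–O(5,5)≠ X(4,5)–O(4,6)≠ X(4,5)–O(5,5)≠ X(4,5)–O(5,6)≠ X(4,5)–O(5,4)≠ O(4,6)–O(5,6)= O(4,6)–O(5,7)= O(4,6)–O(5,5)=  → 10/16 unlike.
Row 5: X(5,1)–X(5,2)= X(5,1)–X(6,2)= X(5,2)–X(6,2)= X(5,2)–O(6,3)≠ O(5,4)–O(5,5)= O(5,4)–O(6,3)= O(5,5)–O(5,6)= O(5,6)–O(5,7)= O(5,6)–X(6,7)≠ O(5,7)–X(6,7)≠  → 3/10 unlike.
Row 6: X(6,2)–O(6,3)≠ X(6,2)–O(7,2)≠ X(6,2)–X(7,1)= O(6,3)–X(7,4)≠ O(6,3)–O(7,2)= X(6,7)–O(7,7)≠ X(6,7)–X(7,6)=  → 4/7 unlike.
Row 7: X(7,1)–O(7,2)≠ X(7,4)–O(7,5)≠ O(7,5)–X(7,6)≠ X(7,6)–O(7,7)≠  → 4/4 unlike.
Total adjacent occupied pairs: 67; unlike-type pairs: 38.

38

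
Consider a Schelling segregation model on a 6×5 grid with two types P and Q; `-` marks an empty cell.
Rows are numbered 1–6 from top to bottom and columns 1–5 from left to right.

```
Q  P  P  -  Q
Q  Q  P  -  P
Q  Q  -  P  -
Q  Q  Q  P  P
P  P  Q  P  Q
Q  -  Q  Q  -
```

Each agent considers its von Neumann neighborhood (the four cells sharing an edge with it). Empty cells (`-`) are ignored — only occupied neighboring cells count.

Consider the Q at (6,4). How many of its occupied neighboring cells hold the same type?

1

Occupied neighbors of (6,4): (5,4)=P, (6,3)=Q.
Same type (Q): 1 of 2.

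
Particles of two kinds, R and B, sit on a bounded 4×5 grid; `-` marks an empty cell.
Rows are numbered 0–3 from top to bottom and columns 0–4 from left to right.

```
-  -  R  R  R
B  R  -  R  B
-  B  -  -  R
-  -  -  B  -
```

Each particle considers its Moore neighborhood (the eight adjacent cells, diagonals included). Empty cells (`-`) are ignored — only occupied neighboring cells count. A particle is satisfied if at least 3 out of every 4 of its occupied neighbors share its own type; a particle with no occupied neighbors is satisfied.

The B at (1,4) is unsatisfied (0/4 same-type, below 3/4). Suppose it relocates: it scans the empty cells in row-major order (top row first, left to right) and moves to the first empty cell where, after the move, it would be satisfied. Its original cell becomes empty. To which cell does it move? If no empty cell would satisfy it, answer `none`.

(3,0)

Vacating (1,4). Empty cells in order:
  (0,0): 1/2 same-type → still unsatisfied.
  (0,1): 1/3 same-type → still unsatisfied.
  (1,2): 1/5 same-type → still unsatisfied.
  (2,0): 2/3 same-type → still unsatisfied.
  (2,2): 2/4 same-type → still unsatisfied.
  (2,3): 1/3 same-type → still unsatisfied.
  (3,0): 1/1 same-type → satisfied — stop here.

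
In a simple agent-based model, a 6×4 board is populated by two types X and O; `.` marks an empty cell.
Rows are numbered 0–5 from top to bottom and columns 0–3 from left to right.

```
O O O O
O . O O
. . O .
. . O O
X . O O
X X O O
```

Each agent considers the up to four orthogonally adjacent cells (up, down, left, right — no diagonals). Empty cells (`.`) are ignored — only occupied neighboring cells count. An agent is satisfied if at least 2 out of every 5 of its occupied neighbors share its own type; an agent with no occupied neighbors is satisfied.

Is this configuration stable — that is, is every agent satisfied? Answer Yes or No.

Yes

(0,0)O 2/2 ok
(0,1)O 2/2 ok
(0,2)O 3/3 ok
(0,3)O 2/2 ok
(1,0)O 1/1 ok
(1,2)O 3/3 ok
(1,3)O 2/2 ok
(2,2)O 2/2 ok
(3,2)O 3/3 ok
(3,3)O 2/2 ok
(4,0)X 1/1 ok
(4,2)O 3/3 ok
(4,3)O 3/3 ok
(5,0)X 2/2 ok
(5,1)X 1/2 ok
(5,2)O 2/3 ok
(5,3)O 2/2 ok
All meet the threshold, so the configuration is stable.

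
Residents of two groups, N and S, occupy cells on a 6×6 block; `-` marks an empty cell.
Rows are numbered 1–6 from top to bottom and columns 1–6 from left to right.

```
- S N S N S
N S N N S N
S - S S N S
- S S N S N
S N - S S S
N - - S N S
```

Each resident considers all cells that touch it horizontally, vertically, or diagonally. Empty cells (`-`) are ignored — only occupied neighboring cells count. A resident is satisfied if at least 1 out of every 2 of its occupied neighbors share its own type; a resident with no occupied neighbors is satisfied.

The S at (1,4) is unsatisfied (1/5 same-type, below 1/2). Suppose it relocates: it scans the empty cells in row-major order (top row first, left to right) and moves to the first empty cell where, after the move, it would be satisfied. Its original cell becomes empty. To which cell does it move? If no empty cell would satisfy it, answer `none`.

Vacating (1,4). Empty cells in order:
  (1,1): 2/3 same-type → satisfied — stop here.

(1,1)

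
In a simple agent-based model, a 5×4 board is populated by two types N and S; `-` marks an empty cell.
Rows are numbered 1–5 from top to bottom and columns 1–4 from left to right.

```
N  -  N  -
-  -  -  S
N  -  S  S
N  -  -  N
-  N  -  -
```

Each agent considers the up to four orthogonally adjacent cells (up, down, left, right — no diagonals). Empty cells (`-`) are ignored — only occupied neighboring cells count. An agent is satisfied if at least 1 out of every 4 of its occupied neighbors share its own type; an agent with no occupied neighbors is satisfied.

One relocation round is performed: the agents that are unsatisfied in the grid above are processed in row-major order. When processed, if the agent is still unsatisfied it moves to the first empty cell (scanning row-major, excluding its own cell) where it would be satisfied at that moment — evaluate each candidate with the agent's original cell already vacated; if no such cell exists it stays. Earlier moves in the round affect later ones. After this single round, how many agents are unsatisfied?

0

Initially unsatisfied (in order): (4,4).
  (4,4) → (1,2).
Resulting grid:
N N N -
- - - S
N - S S
N - - -
- N - -
All satisfied now.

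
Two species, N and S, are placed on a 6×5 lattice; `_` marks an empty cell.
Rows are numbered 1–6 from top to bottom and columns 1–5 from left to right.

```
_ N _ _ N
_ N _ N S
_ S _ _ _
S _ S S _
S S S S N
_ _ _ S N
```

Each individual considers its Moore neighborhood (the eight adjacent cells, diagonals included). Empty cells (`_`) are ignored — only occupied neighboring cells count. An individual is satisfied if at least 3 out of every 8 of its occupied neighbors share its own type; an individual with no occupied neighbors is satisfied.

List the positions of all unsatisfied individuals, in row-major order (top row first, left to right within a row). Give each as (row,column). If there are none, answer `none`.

(1,2)N 1/1 satisfied
(1,5)N 1/2 satisfied
(2,2)N 1/2 satisfied
(2,4)N 1/2 satisfied
(2,5)S 0/2 not
(3,2)S 2/3 satisfied
(4,1)S 3/3 satisfied
(4,3)S 5/5 satisfied
(4,4)S 3/4 satisfied
(5,1)S 2/2 satisfied
(5,2)S 4/4 satisfied
(5,3)S 5/5 satisfied
(5,4)S 4/6 satisfied
(5,5)N 1/4 not
(6,4)S 2/4 satisfied
(6,5)N 1/3 not

(2,5), (5,5), (6,5)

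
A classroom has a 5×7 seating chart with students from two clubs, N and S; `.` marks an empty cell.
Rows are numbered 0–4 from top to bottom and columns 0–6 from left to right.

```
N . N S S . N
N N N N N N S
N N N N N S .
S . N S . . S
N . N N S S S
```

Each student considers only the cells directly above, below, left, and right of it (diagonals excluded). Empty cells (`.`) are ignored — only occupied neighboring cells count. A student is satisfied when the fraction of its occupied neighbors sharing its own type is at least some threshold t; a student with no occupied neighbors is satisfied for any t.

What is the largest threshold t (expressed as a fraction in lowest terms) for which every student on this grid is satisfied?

(0,0)N 1/1
(0,2)N 1/2
(0,3)S 1/3
(0,4)S 1/2
(0,6)N 0/1
(1,0)N 3/3
(1,1)N 3/3
(1,2)N 4/4
(1,3)N 3/4
(1,4)N 3/4
(1,5)N 1/3
(1,6)S 0/2
(2,0)N 2/3
(2,1)N 3/3
(2,2)N 4/4
(2,3)N 3/4
(2,4)N 2/3
(2,5)S 0/2
(3,0)S 0/2
(3,2)N 2/3
(3,3)S 0/3
(3,6)S 1/1
(4,0)N 0/1
(4,2)N 2/2
(4,3)N 1/3
(4,4)S 1/2
(4,5)S 2/2
(4,6)S 2/2
The smallest same-type fraction is 0/1 at (0,6), which reduces to 0/1. Any threshold above that leaves this student unsatisfied.

0/1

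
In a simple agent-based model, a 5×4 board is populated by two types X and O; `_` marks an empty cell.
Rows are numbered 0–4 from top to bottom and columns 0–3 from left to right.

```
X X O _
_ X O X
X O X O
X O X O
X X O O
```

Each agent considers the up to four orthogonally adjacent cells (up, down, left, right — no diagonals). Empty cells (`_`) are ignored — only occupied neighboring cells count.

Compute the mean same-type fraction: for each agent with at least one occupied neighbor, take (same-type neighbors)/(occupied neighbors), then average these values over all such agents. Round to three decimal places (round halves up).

0.477

(0,0)X 1/1
(0,1)X 2/3
(0,2)O 1/2
(1,1)X 1/3
(1,2)O 1/4
(1,3)X 0/2
(2,0)X 1/2
(2,1)O 1/4
(2,2)X 1/4
(2,3)O 1/3
(3,0)X 2/3
(3,1)O 1/4
(3,2)X 1/4
(3,3)O 2/3
(4,0)X 2/2
(4,1)X 1/3
(4,2)O 1/3
(4,3)O 2/2
Sum over 18 agents: 1/1 + 2/3 + 1/2 + 1/3 + 1/4 + 0/2 + 1/2 + 1/4 + 1/4 + 1/3 + 2/3 + 1/4 + 1/4 + 2/3 + 2/2 + 1/3 + 1/3 + 2/2 = 103/12; mean = 103/12 ÷ 18 = 103/216 = 0.476851… → 0.477.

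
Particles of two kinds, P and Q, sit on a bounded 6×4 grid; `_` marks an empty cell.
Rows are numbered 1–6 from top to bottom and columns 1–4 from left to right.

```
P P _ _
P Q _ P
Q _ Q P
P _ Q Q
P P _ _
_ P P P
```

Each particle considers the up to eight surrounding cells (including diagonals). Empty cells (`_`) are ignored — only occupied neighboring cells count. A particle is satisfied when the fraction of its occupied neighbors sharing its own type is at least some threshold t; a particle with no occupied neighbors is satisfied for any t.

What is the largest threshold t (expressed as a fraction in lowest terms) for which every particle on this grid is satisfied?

1/4

Row 1: (1,1)P 2/3 · (1,2)P 2/3
Row 2: (2,1)P 2/4 · (2,2)Q 2/5 · (2,4)P 1/2
Row 3: (3,1)Q 1/3 · (3,3)Q 3/5 · (3,4)P 1/4
Row 4: (4,1)P 2/3 · (4,3)Q 2/4 · (4,4)Q 2/3
Row 5: (5,1)P 3/3 · (5,2)P 4/5
Row 6: (6,2)P 3/3 · (6,3)P 3/3 · (6,4)P 1/1
The smallest same-type fraction is 1/4 at (3,4), which reduces to 1/4. Any threshold above that leaves this particle unsatisfied.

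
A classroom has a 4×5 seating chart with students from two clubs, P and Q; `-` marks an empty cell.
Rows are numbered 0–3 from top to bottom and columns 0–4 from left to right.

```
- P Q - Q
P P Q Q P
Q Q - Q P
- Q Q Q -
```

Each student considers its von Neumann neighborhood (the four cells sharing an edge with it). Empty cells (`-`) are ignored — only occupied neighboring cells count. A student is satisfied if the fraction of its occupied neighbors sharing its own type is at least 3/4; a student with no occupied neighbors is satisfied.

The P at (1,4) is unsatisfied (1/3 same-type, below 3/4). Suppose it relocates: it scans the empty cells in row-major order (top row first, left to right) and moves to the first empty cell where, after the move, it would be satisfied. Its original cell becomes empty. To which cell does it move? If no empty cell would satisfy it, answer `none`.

Vacating (1,4). Empty cells in order:
  (0,0): 2/2 same-type → satisfied — stop here.

(0,0)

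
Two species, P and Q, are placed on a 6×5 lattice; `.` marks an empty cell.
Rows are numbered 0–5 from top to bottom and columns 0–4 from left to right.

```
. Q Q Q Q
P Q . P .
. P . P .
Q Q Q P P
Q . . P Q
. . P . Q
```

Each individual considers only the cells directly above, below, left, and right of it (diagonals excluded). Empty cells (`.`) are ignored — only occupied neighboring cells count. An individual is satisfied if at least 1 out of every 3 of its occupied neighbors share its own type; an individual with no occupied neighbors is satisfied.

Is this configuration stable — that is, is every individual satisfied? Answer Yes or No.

(0,1)Q 2/2 satisfied
(0,2)Q 2/2 satisfied
(0,3)Q 2/3 satisfied
(0,4)Q 1/1 satisfied
(1,0)P 0/1 not
(1,1)Q 1/3 satisfied
(1,3)P 1/2 satisfied
(2,1)P 0/2 not
(2,3)P 2/2 satisfied
(3,0)Q 2/2 satisfied
(3,1)Q 2/3 satisfied
(3,2)Q 1/2 satisfied
(3,3)P 3/4 satisfied
(3,4)P 1/2 satisfied
(4,0)Q 1/1 satisfied
(4,3)P 1/2 satisfied
(4,4)Q 1/3 satisfied
(5,2)P 0/0 satisfied
(5,4)Q 1/1 satisfied
For instance (1,0) has only 0/1 same-type neighbors, below 1/3.

No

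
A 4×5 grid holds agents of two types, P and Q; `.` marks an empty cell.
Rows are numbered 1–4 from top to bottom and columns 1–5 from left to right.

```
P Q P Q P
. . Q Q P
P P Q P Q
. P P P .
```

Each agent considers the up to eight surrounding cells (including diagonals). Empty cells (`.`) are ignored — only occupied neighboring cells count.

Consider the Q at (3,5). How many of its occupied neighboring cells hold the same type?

1

Occupied neighbors of (3,5): (2,4)=Q, (2,5)=P, (3,4)=P, (4,4)=P.
Same type (Q): 1 of 4.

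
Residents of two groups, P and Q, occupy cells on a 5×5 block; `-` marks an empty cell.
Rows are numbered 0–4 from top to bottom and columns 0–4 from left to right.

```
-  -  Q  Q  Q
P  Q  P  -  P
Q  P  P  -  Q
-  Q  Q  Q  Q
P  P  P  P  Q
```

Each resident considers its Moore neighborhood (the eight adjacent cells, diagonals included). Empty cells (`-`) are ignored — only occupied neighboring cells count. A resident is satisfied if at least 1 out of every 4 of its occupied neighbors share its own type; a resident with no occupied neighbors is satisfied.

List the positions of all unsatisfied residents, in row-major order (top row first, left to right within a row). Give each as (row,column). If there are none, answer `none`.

Row 0: (0,2)Q 2/3 satisfied · (0,3)Q 2/4 satisfied · (0,4)Q 1/2 satisfied
Row 1: (1,0)P 1/3 satisfied · (1,1)Q 2/6 satisfied · (1,2)P 2/5 satisfied · (1,4)P 0/3 not
Row 2: (2,0)Q 2/4 satisfied · (2,1)P 3/7 satisfied · (2,2)P 2/6 satisfied · (2,4)Q 2/3 satisfied
Row 3: (3,1)Q 2/7 satisfied · (3,2)Q 2/7 satisfied · (3,3)Q 4/7 satisfied · (3,4)Q 3/4 satisfied
Row 4: (4,0)P 1/2 satisfied · (4,1)P 2/4 satisfied · (4,2)P 2/5 satisfied · (4,3)P 1/5 not · (4,4)Q 2/3 satisfied

(1,4), (4,3)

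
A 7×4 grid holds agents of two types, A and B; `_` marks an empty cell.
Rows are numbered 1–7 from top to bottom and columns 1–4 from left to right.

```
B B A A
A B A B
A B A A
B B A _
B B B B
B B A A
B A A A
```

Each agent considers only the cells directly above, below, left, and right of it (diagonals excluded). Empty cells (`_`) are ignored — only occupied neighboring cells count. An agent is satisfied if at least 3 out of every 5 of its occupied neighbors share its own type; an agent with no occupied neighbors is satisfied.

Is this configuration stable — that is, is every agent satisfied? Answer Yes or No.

No

(1,1)B 1/2 ✗
(1,2)B 2/3 ✓
(1,3)A 2/3 ✓
(1,4)A 1/2 ✗
(2,1)A 1/3 ✗
(2,2)B 2/4 ✗
(2,3)A 2/4 ✗
(2,4)B 0/3 ✗
(3,1)A 1/3 ✗
(3,2)B 2/4 ✗
(3,3)A 3/4 ✓
(3,4)A 1/2 ✗
(4,1)B 2/3 ✓
(4,2)B 3/4 ✓
(4,3)A 1/3 ✗
(5,1)B 3/3 ✓
(5,2)B 4/4 ✓
(5,3)B 2/4 ✗
(5,4)B 1/2 ✗
(6,1)B 3/3 ✓
(6,2)B 2/4 ✗
(6,3)A 2/4 ✗
(6,4)A 2/3 ✓
(7,1)B 1/2 ✗
(7,2)A 1/3 ✗
(7,3)A 3/3 ✓
(7,4)A 2/2 ✓
For instance (1,1) has only 1/2 same-type neighbors, below 3/5.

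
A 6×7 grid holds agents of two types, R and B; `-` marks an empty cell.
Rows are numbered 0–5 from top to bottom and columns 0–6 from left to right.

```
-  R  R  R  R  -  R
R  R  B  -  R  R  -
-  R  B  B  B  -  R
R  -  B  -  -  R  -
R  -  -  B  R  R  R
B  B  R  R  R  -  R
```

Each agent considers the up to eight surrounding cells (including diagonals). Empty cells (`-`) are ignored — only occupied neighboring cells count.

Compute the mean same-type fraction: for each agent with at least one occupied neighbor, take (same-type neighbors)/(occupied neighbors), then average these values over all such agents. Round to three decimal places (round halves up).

Row 0: (0,1)R 3/4 · (0,2)R 3/4 · (0,3)R 3/4 · (0,4)R 3/3 · (0,6)R 1/1
Row 1: (1,0)R 3/3 · (1,1)R 4/6 · (1,2)B 2/7 · (1,4)R 3/5 · (1,5)R 4/5
Row 2: (2,1)R 3/6 · (2,2)B 3/5 · (2,3)B 4/5 · (2,4)B 1/4 · (2,6)R 2/2
Row 3: (3,0)R 2/2 · (3,2)B 3/4 · (3,5)R 4/5
Row 4: (4,0)R 1/3 · (4,3)B 1/5 · (4,4)R 4/5 · (4,5)R 5/5 · (4,6)R 3/3
Row 5: (5,0)B 1/2 · (5,1)B 1/3 · (5,2)R 1/3 · (5,3)R 3/4 · (5,4)R 3/4 · (5,6)R 2/2
Sum over 29 agents: 3/4 + 3/4 + 3/4 + 3/3 + 1/1 + 3/3 + 4/6 + 2/7 + 3/5 + 4/5 + 3/6 + 3/5 + 4/5 + 1/4 + 2/2 + 2/2 + 3/4 + 4/5 + 1/3 + 1/5 + 4/5 + 5/5 + 3/3 + 1/2 + 1/3 + 1/3 + 3/4 + 3/4 + 2/2 = 8527/420; mean = 8527/420 ÷ 29 = 8527/12180 = 0.700082… → 0.700.

0.700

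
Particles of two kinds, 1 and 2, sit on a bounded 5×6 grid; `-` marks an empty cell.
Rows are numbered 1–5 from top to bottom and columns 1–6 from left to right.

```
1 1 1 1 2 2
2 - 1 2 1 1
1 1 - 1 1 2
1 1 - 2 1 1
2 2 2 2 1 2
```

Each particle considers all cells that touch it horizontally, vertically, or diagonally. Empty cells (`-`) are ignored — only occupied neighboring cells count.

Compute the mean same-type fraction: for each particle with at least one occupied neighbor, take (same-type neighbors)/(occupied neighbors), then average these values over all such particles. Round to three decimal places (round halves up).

0.484

(1,1)1 1/2
(1,2)1 3/4
(1,3)1 3/4
(1,4)1 3/5
(1,5)2 2/5
(1,6)2 1/3
(2,1)2 0/4
(2,3)1 5/6
(2,4)2 1/7
(2,5)1 4/8
(2,6)1 2/5
(3,1)1 3/4
(3,2)1 4/5
(3,4)1 4/6
(3,5)1 5/8
(3,6)2 0/5
(4,1)1 3/5
(4,2)1 3/6
(4,4)2 2/6
(4,5)1 4/8
(4,6)1 3/5
(5,1)2 1/3
(5,2)2 2/4
(5,3)2 3/4
(5,4)2 2/4
(5,5)1 2/5
(5,6)2 0/3
Sum over 27 particles: 1/2 + 3/4 + 3/4 + 3/5 + 2/5 + 1/3 + 0/4 + 5/6 + 1/7 + 4/8 + 2/5 + 3/4 + 4/5 + 4/6 + 5/8 + 0/5 + 3/5 + 3/6 + 2/6 + 4/8 + 3/5 + 1/3 + 2/4 + 3/4 + 2/4 + 2/5 + 0/3 = 3659/280; mean = 3659/280 ÷ 27 = 3659/7560 = 0.483994… → 0.484.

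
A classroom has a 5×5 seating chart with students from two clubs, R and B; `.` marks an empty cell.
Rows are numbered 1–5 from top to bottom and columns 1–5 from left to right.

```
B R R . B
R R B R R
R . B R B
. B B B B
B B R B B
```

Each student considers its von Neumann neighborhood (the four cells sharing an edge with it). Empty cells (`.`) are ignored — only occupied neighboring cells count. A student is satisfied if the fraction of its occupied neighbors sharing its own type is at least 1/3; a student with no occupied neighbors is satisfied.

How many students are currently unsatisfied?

Row 1: (1,1)B 0/2 unhappy · (1,2)R 2/3 ok · (1,3)R 1/2 ok · (1,5)B 0/1 unhappy
Row 2: (2,1)R 2/3 ok · (2,2)R 2/3 ok · (2,3)B 1/4 unhappy · (2,4)R 2/3 ok · (2,5)R 1/3 ok
Row 3: (3,1)R 1/1 ok · (3,3)B 2/3 ok · (3,4)R 1/4 unhappy · (3,5)B 1/3 ok
Row 4: (4,2)B 2/2 ok · (4,3)B 3/4 ok · (4,4)B 3/4 ok · (4,5)B 3/3 ok
Row 5: (5,1)B 1/1 ok · (5,2)B 2/3 ok · (5,3)R 0/3 unhappy · (5,4)B 2/3 ok · (5,5)B 2/2 ok
Unsatisfied: (1,1), (1,5), (2,3), (3,4), (5,3) — 5 in total.

5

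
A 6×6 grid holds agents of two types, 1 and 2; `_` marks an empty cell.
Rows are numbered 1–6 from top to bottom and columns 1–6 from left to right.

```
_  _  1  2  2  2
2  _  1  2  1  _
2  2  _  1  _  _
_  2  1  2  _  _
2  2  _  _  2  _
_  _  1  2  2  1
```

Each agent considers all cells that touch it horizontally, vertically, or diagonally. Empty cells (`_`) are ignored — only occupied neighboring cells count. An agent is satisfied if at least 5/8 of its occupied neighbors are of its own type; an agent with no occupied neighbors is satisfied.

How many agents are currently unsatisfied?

Row 1: (1,3)1 1/3 ✗ · (1,4)2 2/5 ✗ · (1,5)2 3/4 ✓ · (1,6)2 1/2 ✗
Row 2: (2,1)2 2/2 ✓ · (2,3)1 2/5 ✗ · (2,4)2 2/6 ✗ · (2,5)1 1/5 ✗
Row 3: (3,1)2 3/3 ✓ · (3,2)2 3/5 ✗ · (3,4)1 3/5 ✗
Row 4: (4,2)2 4/5 ✓ · (4,3)1 1/5 ✗ · (4,4)2 1/3 ✗
Row 5: (5,1)2 2/2 ✓ · (5,2)2 2/4 ✗ · (5,5)2 3/4 ✓
Row 6: (6,3)1 0/2 ✗ · (6,4)2 2/3 ✓ · (6,5)2 2/3 ✓ · (6,6)1 0/2 ✗
Unsatisfied: (1,3), (1,4), (1,6), (2,3), (2,4), (2,5), (3,2), (3,4), (4,3), (4,4), (5,2), (6,3), (6,6) — 13 in total.

13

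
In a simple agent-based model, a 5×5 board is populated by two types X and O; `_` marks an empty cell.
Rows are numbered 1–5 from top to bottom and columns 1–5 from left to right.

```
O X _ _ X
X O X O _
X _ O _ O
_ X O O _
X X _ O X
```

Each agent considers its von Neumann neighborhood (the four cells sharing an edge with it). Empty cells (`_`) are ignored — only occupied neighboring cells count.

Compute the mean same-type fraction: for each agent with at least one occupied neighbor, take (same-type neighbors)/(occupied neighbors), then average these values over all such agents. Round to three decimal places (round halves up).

0.433

Row 1: (1,1)O 0/2 · (1,2)X 0/2 · (1,5)X — no occupied neighbors
Row 2: (2,1)X 1/3 · (2,2)O 0/3 · (2,3)X 0/3 · (2,4)O 0/1
Row 3: (3,1)X 1/1 · (3,3)O 1/2 · (3,5)O — no occupied neighbors
Row 4: (4,2)X 1/2 · (4,3)O 2/3 · (4,4)O 2/2
Row 5: (5,1)X 1/1 · (5,2)X 2/2 · (5,4)O 1/2 · (5,5)X 0/1
Sum over 15 agents: 0/2 + 0/2 + 1/3 + 0/3 + 0/3 + 0/1 + 1/1 + 1/2 + 1/2 + 2/3 + 2/2 + 1/1 + 2/2 + 1/2 + 0/1 = 13/2; mean = 13/2 ÷ 15 = 13/30 = 0.433333… → 0.433.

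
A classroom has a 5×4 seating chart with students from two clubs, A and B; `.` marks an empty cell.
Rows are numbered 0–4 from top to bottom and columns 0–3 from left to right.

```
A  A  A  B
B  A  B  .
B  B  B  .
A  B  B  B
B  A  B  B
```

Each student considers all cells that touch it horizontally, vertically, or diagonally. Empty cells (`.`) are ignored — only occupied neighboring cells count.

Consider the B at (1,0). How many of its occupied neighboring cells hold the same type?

2

Occupied neighbors of (1,0): (0,0)=A, (0,1)=A, (1,1)=A, (2,0)=B, (2,1)=B.
Same type (B): 2 of 5.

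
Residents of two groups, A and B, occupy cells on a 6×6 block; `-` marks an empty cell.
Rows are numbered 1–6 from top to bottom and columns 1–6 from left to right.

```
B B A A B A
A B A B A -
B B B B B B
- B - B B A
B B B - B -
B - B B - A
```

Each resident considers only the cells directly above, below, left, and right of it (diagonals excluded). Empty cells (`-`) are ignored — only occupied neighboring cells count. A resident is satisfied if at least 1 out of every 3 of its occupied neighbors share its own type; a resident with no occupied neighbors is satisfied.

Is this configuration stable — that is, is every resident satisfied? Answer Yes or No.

No

(1,1)B 1/2 ✓
(1,2)B 2/3 ✓
(1,3)A 2/3 ✓
(1,4)A 1/3 ✓
(1,5)B 0/3 ✗
(1,6)A 0/1 ✗
(2,1)A 0/3 ✗
(2,2)B 2/4 ✓
(2,3)A 1/4 ✗
(2,4)B 1/4 ✗
(2,5)A 0/3 ✗
(3,1)B 1/2 ✓
(3,2)B 4/4 ✓
(3,3)B 2/3 ✓
(3,4)B 4/4 ✓
(3,5)B 3/4 ✓
(3,6)B 1/2 ✓
(4,2)B 2/2 ✓
(4,4)B 2/2 ✓
(4,5)B 3/4 ✓
(4,6)A 0/2 ✗
(5,1)B 2/2 ✓
(5,2)B 3/3 ✓
(5,3)B 2/2 ✓
(5,5)B 1/1 ✓
(6,1)B 1/1 ✓
(6,3)B 2/2 ✓
(6,4)B 1/1 ✓
(6,6)A 0/0 ✓
For instance (1,5) has only 0/3 same-type neighbors, below 1/3.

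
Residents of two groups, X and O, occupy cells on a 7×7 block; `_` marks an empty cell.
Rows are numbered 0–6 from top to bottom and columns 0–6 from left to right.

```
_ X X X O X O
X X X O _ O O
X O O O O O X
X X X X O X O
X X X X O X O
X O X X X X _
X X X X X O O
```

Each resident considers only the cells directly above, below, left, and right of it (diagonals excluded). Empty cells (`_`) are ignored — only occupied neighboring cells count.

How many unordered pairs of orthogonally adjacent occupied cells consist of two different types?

Scan each occupied cell's neighbors to the right and below so each pair is counted once.
Row 0: X(0,1)–X(0,2)= X(0,1)–X(1,1)= X(0,2)–X(0,3)= X(0,2)–X(1,2)= X(0,3)–O(0,4)≠ X(0,3)–O(1,3)≠ O(0,4)–X(0,5)≠ X(0,5)–O(0,6)≠ X(0,5)–O(1,5)≠ O(0,6)–O(1,6)=  → 5/10 unlike.
Row 1: X(1,0)–X(1,1)= X(1,0)–X(2,0)= X(1,1)–X(1,2)= X(1,1)–O(2,1)≠ X(1,2)–O(1,3)≠ X(1,2)–O(2,2)≠ O(1,3)–O(2,3)= O(1,5)–O(1,6)= O(1,5)–O(2,5)= O(1,6)–X(2,6)≠  → 4/10 unlike.
Row 2: X(2,0)–O(2,1)≠ X(2,0)–X(3,0)= O(2,1)–O(2,2)= O(2,1)–X(3,1)≠ O(2,2)–O(2,3)= O(2,2)–X(3,2)≠ O(2,3)–O(2,4)= O(2,3)–X(3,3)≠ O(2,4)–O(2,5)= O(2,4)–O(3,4)= O(2,5)–X(2,6)≠ O(2,5)–X(3,5)≠ X(2,6)–O(3,6)≠  → 7/13 unlike.
Row 3: X(3,0)–X(3,1)= X(3,0)–X(4,0)= X(3,1)–X(3,2)= X(3,1)–X(4,1)= X(3,2)–X(3,3)= X(3,2)–X(4,2)= X(3,3)–O(3,4)≠ X(3,3)–X(4,3)= O(3,4)–X(3,5)≠ O(3,4)–O(4,4)= X(3,5)–O(3,6)≠ X(3,5)–X(4,5)= O(3,6)–O(4,6)=  → 3/13 unlike.
Row 4: X(4,0)–X(4,1)= X(4,0)–X(5,0)= X(4,1)–X(4,2)= X(4,1)–O(5,1)≠ X(4,2)–X(4,3)= X(4,2)–X(5,2)= X(4,3)–O(4,4)≠ X(4,3)–X(5,3)= O(4,4)–X(4,5)≠ O(4,4)–X(5,4)≠ X(4,5)–O(4,6)≠ X(4,5)–X(5,5)=  → 5/12 unlike.
Row 5: X(5,0)–O(5,1)≠ X(5,0)–X(6,0)= O(5,1)–X(5,2)≠ O(5,1)–X(6,1)≠ X(5,2)–X(5,3)= X(5,2)–X(6,2)= X(5,3)–X(5,4)= X(5,3)–X(6,3)= X(5,4)–X(5,5)= X(5,4)–X(6,4)= X(5,5)–O(6,5)≠  → 4/11 unlike.
Row 6: X(6,0)–X(6,1)= X(6,1)–X(6,2)= X(6,2)–X(6,3)= X(6,3)–X(6,4)= X(6,4)–O(6,5)≠ O(6,5)–O(6,6)=  → 1/6 unlike.
Total adjacent occupied pairs: 75; unlike-type pairs: 29.

29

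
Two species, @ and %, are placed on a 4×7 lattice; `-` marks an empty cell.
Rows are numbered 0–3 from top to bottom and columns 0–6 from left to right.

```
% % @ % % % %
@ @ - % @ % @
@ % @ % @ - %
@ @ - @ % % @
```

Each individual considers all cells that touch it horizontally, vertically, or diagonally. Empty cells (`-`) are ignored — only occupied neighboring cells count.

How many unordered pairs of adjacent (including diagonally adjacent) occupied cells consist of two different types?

Scan each occupied cell's neighbors to the right and below (and the two forward diagonals) so each pair is counted once.
Row 0: %(0,0)–%(0,1)= %(0,0)–@(1,0)≠ %(0,0)–@(1,1)≠ %(0,1)–@(0,2)≠ %(0,1)–@(1,1)≠ %(0,1)–@(1,0)≠ @(0,2)–%(0,3)≠ @(0,2)–%(1,3)≠ @(0,2)–@(1,1)= %(0,3)–%(0,4)= %(0,3)–%(1,3)= %(0,3)–@(1,4)≠ %(0,4)–%(0,5)= %(0,4)–@(1,4)≠ %(0,4)–%(1,5)= %(0,4)–%(1,3)= %(0,5)–%(0,6)= %(0,5)–%(1,5)= %(0,5)–@(1,6)≠ %(0,5)–@(1,4)≠ %(0,6)–@(1,6)≠ %(0,6)–%(1,5)=  → 12/22 unlike.
Row 1: @(1,0)–@(1,1)= @(1,0)–@(2,0)= @(1,0)–%(2,1)≠ @(1,1)–%(2,1)≠ @(1,1)–@(2,2)= @(1,1)–@(2,0)= %(1,3)–@(1,4)≠ %(1,3)–%(2,3)= %(1,3)–@(2,4)≠ %(1,3)–@(2,2)≠ @(1,4)–%(1,5)≠ @(1,4)–@(2,4)= @(1,4)–%(2,3)≠ %(1,5)–@(1,6)≠ %(1,5)–%(2,6)= %(1,5)–@(2,4)≠ @(1,6)–%(2,6)≠  → 10/17 unlike.
Row 2: @(2,0)–%(2,1)≠ @(2,0)–@(3,0)= @(2,0)–@(3,1)= %(2,1)–@(2,2)≠ %(2,1)–@(3,1)≠ %(2,1)–@(3,0)≠ @(2,2)–%(2,3)≠ @(2,2)–@(3,3)= @(2,2)–@(3,1)= %(2,3)–@(2,4)≠ %(2,3)–@(3,3)≠ %(2,3)–%(3,4)= @(2,4)–%(3,4)≠ @(2,4)–%(3,5)≠ @(2,4)–@(3,3)= %(2,6)–@(3,6)≠ %(2,6)–%(3,5)=  → 10/17 unlike.
Row 3: @(3,0)–@(3,1)= @(3,3)–%(3,4)≠ %(3,4)–%(3,5)= %(3,5)–@(3,6)≠  → 2/4 unlike.
Total adjacent occupied pairs: 60; unlike-type pairs: 34.

34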